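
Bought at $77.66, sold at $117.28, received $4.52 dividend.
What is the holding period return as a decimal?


Formula: HPR = (P1 - P0 + D) / P0
Gain: $117.28 - $77.66 + $4.52 = $44.14
HPR = $44.14 / $77.66 = 0.5684

0.5684


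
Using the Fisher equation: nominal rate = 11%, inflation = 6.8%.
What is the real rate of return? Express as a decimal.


Formula: (1 + r_real) = (1 + r_nom) / (1 + inflation)
Substituting: (1 + r_real) = 1.11 / 1.068
(1 + r_real) = 1.039326
r_real = 1.039326 - 1 = 0.039326

0.039326


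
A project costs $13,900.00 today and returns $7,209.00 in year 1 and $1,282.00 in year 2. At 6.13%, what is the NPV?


Formula: NPV = C0 + C1/(1+r) + C2/(1+r)^2
Discount C1: $7,209.00 / (1 + 0.0613) = $6,792.61
Discount C2: $1,282.00 / (1 + 0.0613)^2 = $1,138.18
NPV = -$13,900.00 + $6,792.61 + $1,138.18 = -$5,969.21

-$5,969.21


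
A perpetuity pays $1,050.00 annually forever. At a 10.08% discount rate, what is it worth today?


Formula: PV = C / r
Substituting: PV = $1,050.00 / 0.1008
PV = $10,416.67

$10,416.67


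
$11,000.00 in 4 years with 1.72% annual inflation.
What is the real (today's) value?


Formula: Real value = nominal / (1 + inflation)^years
Price level: (1 + 0.0172)^4 = 1.070595
Real value = $11,000.00 / 1.070595 = $10,274.66

$10,274.66


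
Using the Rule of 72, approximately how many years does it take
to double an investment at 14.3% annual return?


Formula: Years ≈ 72 / r
Substituting: Years ≈ 72 / 14.3
Years ≈ 5.0

5.0 years


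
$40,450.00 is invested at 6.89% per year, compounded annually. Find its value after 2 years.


Formula: FV = P * (1 + r)^n
Substituting: FV = $40,450.00 * (1 + 0.0689)^2
Growth factor: (1.0689)^2 = 1.142547
FV = $40,450.00 * 1.142547 = $46,216.03

$46,216.03


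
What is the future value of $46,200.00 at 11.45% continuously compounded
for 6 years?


Formula: FV = P * e^(r*t)
Exponent: r*t = 0.1145 * 6 = 0.687
e^(0.687) = 1.987743
FV = $46,200.00 * 1.987743 = $91,833.74

$91,833.74


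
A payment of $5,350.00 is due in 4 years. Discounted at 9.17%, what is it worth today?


Formula: PV = FV / (1 + r)^n
Substituting: PV = $5,350.00 / (1 + 0.0917)^4
Discount factor: (1.0917)^4 = 1.420408
PV = $5,350.00 / 1.420408 = $3,766.52

$3,766.52


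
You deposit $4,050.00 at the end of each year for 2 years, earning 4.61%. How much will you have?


Formula: FV = PMT * ((1+r)^n - 1) / r
Growth factor: (1 + 0.0461)^2 = 1.094325
Numerator: 1.094325 - 1 = 0.094325
FV = $4,050.00 * 0.094325 / 0.0461 = $8,286.71

$8,286.71


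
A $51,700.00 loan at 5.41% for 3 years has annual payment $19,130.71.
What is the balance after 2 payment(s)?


Formula: Balance = PV*(1+r)^k - PMT*((1+r)^k - 1)/r
Growth: (1 + 0.0541)^2 = 1.111127
Accumulated factor: ((1+r)^k - 1)/r = 2.0541
Balance = $51,700.00 * 1.111127 - $19,130.71 * 2.0541
Balance = $18,148.86

$18,148.86


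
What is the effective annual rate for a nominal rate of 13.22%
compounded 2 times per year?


Formula: EAR = (1 + r/m)^m - 1
Period rate: r/m = 0.1322 / 2 = 0.0661
Compounding: (1 + 0.0661)^2 = 1.136569
EAR = 1.136569 - 1 = 0.136569

0.136569


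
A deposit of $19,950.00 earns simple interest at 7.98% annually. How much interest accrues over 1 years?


Formula: I = P * r * t
Substituting: I = $19,950.00 * 0.0798 * 1
Step: I = $19,950.00 * 0.0798
I = $1,592.01

$1,592.01


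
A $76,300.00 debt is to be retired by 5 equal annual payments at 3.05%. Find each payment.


Formula: PMT = PV * r / (1 - (1+r)^(-n))
Denominator: 1 - (1 + 0.0305)^(-5) = 0.139482
Numerator: $76,300.00 * 0.0305 = 2327.15
PMT = 2327.15 / 0.139482 = $16,684.25

$16,684.25


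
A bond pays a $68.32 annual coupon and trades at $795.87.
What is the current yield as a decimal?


Formula: Current yield = annual coupon / price
Substituting: CY = $68.32 / $795.87
CY = 0.085843

0.085843


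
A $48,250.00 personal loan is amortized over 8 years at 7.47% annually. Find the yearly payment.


Formula: PMT = PV * r / (1 - (1+r)^(-n))
Denominator: 1 - (1 + 0.0747)^(-8) = 0.438044
Numerator: $48,250.00 * 0.0747 = 3604.275
PMT = 3604.275 / 0.438044 = $8,228.10

$8,228.10


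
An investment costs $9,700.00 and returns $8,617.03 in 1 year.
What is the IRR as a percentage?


Formula: IRR = C1/C0 - 1
Substituting: IRR = $8,617.03 / $9,700.00 - 1
Ratio: 0.888354 - 1 = -0.111646
IRR = -11.1646%

-11.1646%


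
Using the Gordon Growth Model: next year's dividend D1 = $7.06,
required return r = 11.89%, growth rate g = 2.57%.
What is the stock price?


Formula: P = D1 / (r - g)
Spread: r - g = 0.1189 - 0.0257 = 0.0932
Substituting: P = $7.06 / 0.0932
P = $75.75

$75.75


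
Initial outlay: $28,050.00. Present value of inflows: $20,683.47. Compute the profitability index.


Formula: PI = PV(cash flows) / initial investment
Substituting: PI = $20,683.47 / $28,050.00
PI = 0.7374

0.7374


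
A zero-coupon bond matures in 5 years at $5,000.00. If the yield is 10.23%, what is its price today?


Formula: Price = FV / (1 + r)^n
Substituting: Price = $5,000.00 / (1 + 0.1023)^5
Discount factor: (1.1023)^5 = 1.627418
Price = $5,000.00 / 1.627418 = $3,072.35

$3,072.35


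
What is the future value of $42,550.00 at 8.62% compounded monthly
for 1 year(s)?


Formula: FV = P * (1 + r/m)^(m*t)
Period rate: r/m = 0.0862 / 12 = 0.007183
Total periods: m*t = 12 * 1 = 12
Growth factor: (1 + 0.007183)^12 = 1.089688
FV = $42,550.00 * 1.089688 = $46,366.25

$46,366.25


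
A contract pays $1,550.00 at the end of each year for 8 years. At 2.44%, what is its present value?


Formula: PV = PMT * (1 - (1+r)^(-n)) / r
Discount factor: (1 + 0.0244)^(-8) = 0.8246
Bracket: 1 - 0.8246 = 0.1754
PV = $1,550.00 * 0.1754 / 0.0244 = $11,142.20

$11,142.20


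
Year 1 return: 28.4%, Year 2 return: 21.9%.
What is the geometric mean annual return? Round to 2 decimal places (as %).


Formula: Geometric mean = ((1+r1)*(1+r2))^(1/2) - 1
Product: (1 + 0.284) * (1 + 0.219) = 1.284 * 1.219 = 1.565196
Square root: 1.565196^0.5 = 1.251078
Geometric mean = 1.251078 - 1 = 0.251078
As percentage: 25.11%

25.11%


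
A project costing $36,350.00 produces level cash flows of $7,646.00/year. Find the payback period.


Formula: Payback = investment / annual cash flow
Substituting: Payback = $36,350.00 / $7,646.00
Payback = 4.7541 years

4.7541 years


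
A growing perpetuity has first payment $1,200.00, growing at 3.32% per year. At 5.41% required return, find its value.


Formula: PV = C / (r - g)
Spread: r - g = 0.0541 - 0.0332 = 0.0209
Substituting: PV = $1,200.00 / 0.0209
PV = $57,416.27

$57,416.27


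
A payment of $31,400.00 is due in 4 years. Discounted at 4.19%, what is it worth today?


Formula: PV = FV / (1 + r)^n
Substituting: PV = $31,400.00 / (1 + 0.0419)^4
Discount factor: (1.0419)^4 = 1.178431
PV = $31,400.00 / 1.178431 = $26,645.60

$26,645.60


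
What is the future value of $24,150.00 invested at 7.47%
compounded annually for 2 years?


Formula: FV = P * (1 + r)^n
Substituting: FV = $24,150.00 * (1 + 0.0747)^2
Growth factor: (1.0747)^2 = 1.15498
FV = $24,150.00 * 1.15498 = $27,892.77

$27,892.77


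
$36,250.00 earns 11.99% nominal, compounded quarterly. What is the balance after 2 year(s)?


Formula: FV = P * (1 + r/m)^(m*t)
Period rate: r/m = 0.1199 / 4 = 0.029975
Total periods: m*t = 4 * 2 = 8
Growth factor: (1 + 0.029975)^8 = 1.266524
FV = $36,250.00 * 1.266524 = $45,911.50

$45,911.50


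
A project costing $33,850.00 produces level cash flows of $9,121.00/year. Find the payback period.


Formula: Payback = investment / annual cash flow
Substituting: Payback = $33,850.00 / $9,121.00
Payback = 3.7112 years

3.7112 years


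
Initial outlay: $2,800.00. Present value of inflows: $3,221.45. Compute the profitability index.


Formula: PI = PV(cash flows) / initial investment
Substituting: PI = $3,221.45 / $2,800.00
PI = 1.1505

1.1505


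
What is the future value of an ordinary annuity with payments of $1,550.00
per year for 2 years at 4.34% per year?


Formula: FV = PMT * ((1+r)^n - 1) / r
Growth factor: (1 + 0.0434)^2 = 1.088684
Numerator: 1.088684 - 1 = 0.088684
FV = $1,550.00 * 0.088684 / 0.0434 = $3,167.27

$3,167.27


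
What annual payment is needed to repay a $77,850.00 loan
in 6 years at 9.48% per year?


Formula: PMT = PV * r / (1 - (1+r)^(-n))
Denominator: 1 - (1 + 0.0948)^(-6) = 0.419247
Numerator: $77,850.00 * 0.0948 = 7380.18
PMT = 7380.18 / 0.419247 = $17,603.41

$17,603.41


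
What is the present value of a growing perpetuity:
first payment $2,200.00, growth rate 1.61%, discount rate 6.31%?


Formula: PV = C / (r - g)
Spread: r - g = 0.0631 - 0.0161 = 0.047
Substituting: PV = $2,200.00 / 0.047
PV = $46,808.51

$46,808.51


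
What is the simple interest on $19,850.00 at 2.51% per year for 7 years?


Formula: I = P * r * t
Substituting: I = $19,850.00 * 0.0251 * 7
Step: I = $19,850.00 * 0.1757
I = $3,487.65

$3,487.65


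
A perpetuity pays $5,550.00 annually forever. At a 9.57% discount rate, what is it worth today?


Formula: PV = C / r
Substituting: PV = $5,550.00 / 0.0957
PV = $57,993.73

$57,993.73


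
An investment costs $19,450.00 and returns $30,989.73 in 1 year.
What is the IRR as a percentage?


Formula: IRR = C1/C0 - 1
Substituting: IRR = $30,989.73 / $19,450.00 - 1
Ratio: 1.593302 - 1 = 0.593302
IRR = 59.3302%

59.3302%


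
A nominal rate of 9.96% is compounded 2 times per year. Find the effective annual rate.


Formula: EAR = (1 + r/m)^m - 1
Period rate: r/m = 0.0996 / 2 = 0.0498
Compounding: (1 + 0.0498)^2 = 1.10208
EAR = 1.10208 - 1 = 0.10208

0.10208


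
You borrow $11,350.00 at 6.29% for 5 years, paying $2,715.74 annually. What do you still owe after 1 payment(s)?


Formula: Balance = PV*(1+r)^k - PMT*((1+r)^k - 1)/r
Growth: (1 + 0.0629)^1 = 1.0629
Accumulated factor: ((1+r)^k - 1)/r = 1.0
Balance = $11,350.00 * 1.0629 - $2,715.74 * 1.0
Balance = $9,348.18

$9,348.18


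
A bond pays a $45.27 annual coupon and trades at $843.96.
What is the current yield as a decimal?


Formula: Current yield = annual coupon / price
Substituting: CY = $45.27 / $843.96
CY = 0.05364

0.05364


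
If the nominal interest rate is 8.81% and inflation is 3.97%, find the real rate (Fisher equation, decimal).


Formula: (1 + r_real) = (1 + r_nom) / (1 + inflation)
Substituting: (1 + r_real) = 1.0881 / 1.0397
(1 + r_real) = 1.046552
r_real = 1.046552 - 1 = 0.046552

0.046552


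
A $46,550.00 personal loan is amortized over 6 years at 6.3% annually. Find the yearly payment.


Formula: PMT = PV * r / (1 - (1+r)^(-n))
Denominator: 1 - (1 + 0.063)^(-6) = 0.306893
Numerator: $46,550.00 * 0.063 = 2932.65
PMT = 2932.65 / 0.306893 = $9,555.94

$9,555.94


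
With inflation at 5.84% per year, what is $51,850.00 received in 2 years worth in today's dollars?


Formula: Real value = nominal / (1 + inflation)^years
Price level: (1 + 0.0584)^2 = 1.120211
Real value = $51,850.00 / 1.120211 = $46,285.94

$46,285.94


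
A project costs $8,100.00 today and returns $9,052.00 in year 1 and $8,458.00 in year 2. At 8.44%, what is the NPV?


Formula: NPV = C0 + C1/(1+r) + C2/(1+r)^2
Discount C1: $9,052.00 / (1 + 0.0844) = $8,347.47
Discount C2: $8,458.00 / (1 + 0.0844)^2 = $7,192.65
NPV = -$8,100.00 + $8,347.47 + $7,192.65 = $7,440.12

$7,440.12


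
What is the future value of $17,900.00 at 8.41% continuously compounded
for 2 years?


Formula: FV = P * e^(r*t)
Exponent: r*t = 0.0841 * 2 = 0.1682
e^(0.1682) = 1.183173
FV = $17,900.00 * 1.183173 = $21,178.80

$21,178.80


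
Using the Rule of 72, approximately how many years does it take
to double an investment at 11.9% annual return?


Formula: Years ≈ 72 / r
Substituting: Years ≈ 72 / 11.9
Years ≈ 6.1

6.1 years


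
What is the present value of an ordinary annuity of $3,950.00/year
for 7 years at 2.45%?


Formula: PV = PMT * (1 - (1+r)^(-n)) / r
Discount factor: (1 + 0.0245)^(-7) = 0.844143
Bracket: 1 - 0.844143 = 0.155857
PV = $3,950.00 * 0.155857 / 0.0245 = $25,127.89

$25,127.89


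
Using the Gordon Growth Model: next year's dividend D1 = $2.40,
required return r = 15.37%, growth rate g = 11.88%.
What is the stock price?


Formula: P = D1 / (r - g)
Spread: r - g = 0.1537 - 0.1188 = 0.0349
Substituting: P = $2.40 / 0.0349
P = $68.77

$68.77


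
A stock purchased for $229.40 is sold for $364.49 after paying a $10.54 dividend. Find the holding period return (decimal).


Formula: HPR = (P1 - P0 + D) / P0
Gain: $364.49 - $229.40 + $10.54 = $145.63
HPR = $145.63 / $229.40 = 0.6348

0.6348


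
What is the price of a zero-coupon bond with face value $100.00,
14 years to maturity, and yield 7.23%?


Formula: Price = FV / (1 + r)^n
Substituting: Price = $100.00 / (1 + 0.0723)^14
Discount factor: (1.0723)^14 = 2.657225
Price = $100.00 / 2.657225 = $37.63

$37.63


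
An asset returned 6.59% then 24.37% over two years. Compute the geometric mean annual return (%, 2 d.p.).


Formula: Geometric mean = ((1+r1)*(1+r2))^(1/2) - 1
Product: (1 + 0.0659) * (1 + 0.2437) = 1.0659 * 1.2437 = 1.32566
Square root: 1.32566^0.5 = 1.151373
Geometric mean = 1.151373 - 1 = 0.151373
As percentage: 15.14%

15.14%


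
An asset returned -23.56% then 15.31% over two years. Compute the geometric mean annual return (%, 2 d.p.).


Formula: Geometric mean = ((1+r1)*(1+r2))^(1/2) - 1
Product: (1 + -0.2356) * (1 + 0.1531) = 0.7644 * 1.1531 = 0.88143
Square root: 0.88143^0.5 = 0.938845
Geometric mean = 0.938845 - 1 = -0.061155
As percentage: -6.12%

-6.12%


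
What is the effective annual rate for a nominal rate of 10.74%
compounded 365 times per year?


Formula: EAR = (1 + r/m)^m - 1
Period rate: r/m = 0.1074 / 365 = 0.000294
Compounding: (1 + 0.000294)^365 = 1.113362
EAR = 1.113362 - 1 = 0.113362

0.113362


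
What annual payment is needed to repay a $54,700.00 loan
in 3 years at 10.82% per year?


Formula: PMT = PV * r / (1 - (1+r)^(-n))
Denominator: 1 - (1 + 0.1082)^(-3) = 0.26524
Numerator: $54,700.00 * 0.1082 = 5918.54
PMT = 5918.54 / 0.26524 = $22,313.91

$22,313.91


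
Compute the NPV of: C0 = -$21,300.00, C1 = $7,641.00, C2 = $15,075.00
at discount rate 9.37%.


Formula: NPV = C0 + C1/(1+r) + C2/(1+r)^2
Discount C1: $7,641.00 / (1 + 0.0937) = $6,986.38
Discount C2: $15,075.00 / (1 + 0.0937)^2 = $12,602.62
NPV = -$21,300.00 + $6,986.38 + $12,602.62 = -$1,711.00

-$1,711.00


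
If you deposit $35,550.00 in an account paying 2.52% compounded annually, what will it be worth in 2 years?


Formula: FV = P * (1 + r)^n
Substituting: FV = $35,550.00 * (1 + 0.0252)^2
Growth factor: (1.0252)^2 = 1.051035
FV = $35,550.00 * 1.051035 = $37,364.30

$37,364.30


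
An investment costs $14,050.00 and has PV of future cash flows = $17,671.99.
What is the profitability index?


Formula: PI = PV(cash flows) / initial investment
Substituting: PI = $17,671.99 / $14,050.00
PI = 1.2578

1.2578


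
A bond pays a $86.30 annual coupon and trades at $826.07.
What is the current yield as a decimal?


Formula: Current yield = annual coupon / price
Substituting: CY = $86.30 / $826.07
CY = 0.104471

0.104471


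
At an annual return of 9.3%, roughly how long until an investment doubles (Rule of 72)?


Formula: Years ≈ 72 / r
Substituting: Years ≈ 72 / 9.3
Years ≈ 7.7

7.7 years


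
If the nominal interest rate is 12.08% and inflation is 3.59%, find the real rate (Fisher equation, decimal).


Formula: (1 + r_real) = (1 + r_nom) / (1 + inflation)
Substituting: (1 + r_real) = 1.1208 / 1.0359
(1 + r_real) = 1.081958
r_real = 1.081958 - 1 = 0.081958

0.081958


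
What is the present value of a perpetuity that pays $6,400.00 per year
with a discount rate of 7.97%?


Formula: PV = C / r
Substituting: PV = $6,400.00 / 0.0797
PV = $80,301.13

$80,301.13


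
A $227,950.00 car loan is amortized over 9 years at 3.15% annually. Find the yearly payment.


Formula: PMT = PV * r / (1 - (1+r)^(-n))
Denominator: 1 - (1 + 0.0315)^(-9) = 0.243556
Numerator: $227,950.00 * 0.0315 = 7180.425
PMT = 7180.425 / 0.243556 = $29,481.64

$29,481.64


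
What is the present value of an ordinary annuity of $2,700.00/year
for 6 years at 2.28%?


Formula: PV = PMT * (1 - (1+r)^(-n)) / r
Discount factor: (1 + 0.0228)^(-6) = 0.873485
Bracket: 1 - 0.873485 = 0.126515
PV = $2,700.00 * 0.126515 / 0.0228 = $14,981.98

$14,981.98


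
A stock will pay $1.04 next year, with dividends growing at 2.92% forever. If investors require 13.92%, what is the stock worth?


Formula: P = D1 / (r - g)
Spread: r - g = 0.1392 - 0.0292 = 0.11
Substituting: P = $1.04 / 0.11
P = $9.45

$9.45


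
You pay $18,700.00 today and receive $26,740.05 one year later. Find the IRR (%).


Formula: IRR = C1/C0 - 1
Substituting: IRR = $26,740.05 / $18,700.00 - 1
Ratio: 1.429949 - 1 = 0.429949
IRR = 42.9949%

42.9949%


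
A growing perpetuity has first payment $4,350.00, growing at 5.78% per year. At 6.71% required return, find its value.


Formula: PV = C / (r - g)
Spread: r - g = 0.0671 - 0.0578 = 0.0093
Substituting: PV = $4,350.00 / 0.0093
PV = $467,741.94

$467,741.94


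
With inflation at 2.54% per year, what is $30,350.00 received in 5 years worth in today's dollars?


Formula: Real value = nominal / (1 + inflation)^years
Price level: (1 + 0.0254)^5 = 1.133618
Real value = $30,350.00 / 1.133618 = $26,772.70

$26,772.70


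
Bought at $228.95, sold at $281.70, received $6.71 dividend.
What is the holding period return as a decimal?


Formula: HPR = (P1 - P0 + D) / P0
Gain: $281.70 - $228.95 + $6.71 = $59.46
HPR = $59.46 / $228.95 = 0.2597

0.2597


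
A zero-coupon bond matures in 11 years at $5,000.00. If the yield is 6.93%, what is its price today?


Formula: Price = FV / (1 + r)^n
Substituting: Price = $5,000.00 / (1 + 0.0693)^11
Discount factor: (1.0693)^11 = 2.089754
Price = $5,000.00 / 2.089754 = $2,392.63

$2,392.63


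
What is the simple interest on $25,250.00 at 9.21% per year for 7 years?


Formula: I = P * r * t
Substituting: I = $25,250.00 * 0.0921 * 7
Step: I = $25,250.00 * 0.6447
I = $16,278.68

$16,278.68


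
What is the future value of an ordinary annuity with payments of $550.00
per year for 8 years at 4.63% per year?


Formula: FV = PMT * ((1+r)^n - 1) / r
Growth factor: (1 + 0.0463)^8 = 1.436315
Numerator: 1.436315 - 1 = 0.436315
FV = $550.00 * 0.436315 / 0.0463 = $5,183.01

$5,183.01


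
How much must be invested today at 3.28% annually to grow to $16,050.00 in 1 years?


Formula: PV = FV / (1 + r)^n
Substituting: PV = $16,050.00 / (1 + 0.0328)^1
Discount factor: (1.0328)^1 = 1.0328
PV = $16,050.00 / 1.0328 = $15,540.28

$15,540.28


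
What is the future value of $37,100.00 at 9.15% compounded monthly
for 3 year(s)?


Formula: FV = P * (1 + r/m)^(m*t)
Period rate: r/m = 0.0915 / 12 = 0.007625
Total periods: m*t = 12 * 3 = 36
Growth factor: (1 + 0.007625)^36 = 1.314503
FV = $37,100.00 * 1.314503 = $48,768.07

$48,768.07


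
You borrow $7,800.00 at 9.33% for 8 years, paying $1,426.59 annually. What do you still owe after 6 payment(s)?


Formula: Balance = PV*(1+r)^k - PMT*((1+r)^k - 1)/r
Growth: (1 + 0.0933)^6 = 1.707796
Accumulated factor: ((1+r)^k - 1)/r = 7.586242
Balance = $7,800.00 * 1.707796 - $1,426.59 * 7.586242
Balance = $2,498.35

$2,498.35


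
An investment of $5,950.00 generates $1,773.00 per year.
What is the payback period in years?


Formula: Payback = investment / annual cash flow
Substituting: Payback = $5,950.00 / $1,773.00
Payback = 3.3559 years

3.3559 years


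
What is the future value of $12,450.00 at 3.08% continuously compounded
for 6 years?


Formula: FV = P * e^(r*t)
Exponent: r*t = 0.0308 * 6 = 0.1848
e^(0.1848) = 1.202978
FV = $12,450.00 * 1.202978 = $14,977.07

$14,977.07


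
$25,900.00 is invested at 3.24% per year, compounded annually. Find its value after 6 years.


Formula: FV = P * (1 + r)^n
Substituting: FV = $25,900.00 * (1 + 0.0324)^6
Growth factor: (1.0324)^6 = 1.210843
FV = $25,900.00 * 1.210843 = $31,360.84

$31,360.84


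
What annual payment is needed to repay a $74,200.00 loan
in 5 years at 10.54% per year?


Formula: PMT = PV * r / (1 - (1+r)^(-n))
Denominator: 1 - (1 + 0.1054)^(-5) = 0.394098
Numerator: $74,200.00 * 0.1054 = 7820.68
PMT = 7820.68 / 0.394098 = $19,844.53

$19,844.53


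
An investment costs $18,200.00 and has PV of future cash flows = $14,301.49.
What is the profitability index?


Formula: PI = PV(cash flows) / initial investment
Substituting: PI = $14,301.49 / $18,200.00
PI = 0.7858

0.7858


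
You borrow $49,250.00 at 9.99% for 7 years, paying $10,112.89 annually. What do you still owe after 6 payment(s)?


Formula: Balance = PV*(1+r)^k - PMT*((1+r)^k - 1)/r
Growth: (1 + 0.0999)^6 = 1.770595
Accumulated factor: ((1+r)^k - 1)/r = 7.713663
Balance = $49,250.00 * 1.770595 - $10,112.89 * 7.713663
Balance = $9,194.38

$9,194.38


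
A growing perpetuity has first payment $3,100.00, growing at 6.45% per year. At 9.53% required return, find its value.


Formula: PV = C / (r - g)
Spread: r - g = 0.0953 - 0.0645 = 0.0308
Substituting: PV = $3,100.00 / 0.0308
PV = $100,649.35

$100,649.35


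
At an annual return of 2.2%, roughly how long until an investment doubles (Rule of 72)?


Formula: Years ≈ 72 / r
Substituting: Years ≈ 72 / 2.2
Years ≈ 32.7

32.7 years


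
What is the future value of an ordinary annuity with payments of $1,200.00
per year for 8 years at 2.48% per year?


Formula: FV = PMT * ((1+r)^n - 1) / r
Growth factor: (1 + 0.0248)^8 = 1.216502
Numerator: 1.216502 - 1 = 0.216502
FV = $1,200.00 * 0.216502 / 0.0248 = $10,475.92

$10,475.92


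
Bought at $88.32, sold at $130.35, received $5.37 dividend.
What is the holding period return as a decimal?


Formula: HPR = (P1 - P0 + D) / P0
Gain: $130.35 - $88.32 + $5.37 = $47.40
HPR = $47.40 / $88.32 = 0.5367

0.5367


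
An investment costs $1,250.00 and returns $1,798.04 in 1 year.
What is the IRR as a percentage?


Formula: IRR = C1/C0 - 1
Substituting: IRR = $1,798.04 / $1,250.00 - 1
Ratio: 1.438432 - 1 = 0.438432
IRR = 43.8432%

43.8432%


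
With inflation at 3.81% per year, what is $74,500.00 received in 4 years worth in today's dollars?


Formula: Real value = nominal / (1 + inflation)^years
Price level: (1 + 0.0381)^4 = 1.161333
Real value = $74,500.00 / 1.161333 = $64,150.42

$64,150.42


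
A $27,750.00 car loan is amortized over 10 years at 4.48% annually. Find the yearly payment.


Formula: PMT = PV * r / (1 - (1+r)^(-n))
Denominator: 1 - (1 + 0.0448)^(-10) = 0.354839
Numerator: $27,750.00 * 0.0448 = 1243.2
PMT = 1243.2 / 0.354839 = $3,503.56

$3,503.56


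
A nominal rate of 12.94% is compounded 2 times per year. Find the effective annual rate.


Formula: EAR = (1 + r/m)^m - 1
Period rate: r/m = 0.1294 / 2 = 0.0647
Compounding: (1 + 0.0647)^2 = 1.133586
EAR = 1.133586 - 1 = 0.133586

0.133586


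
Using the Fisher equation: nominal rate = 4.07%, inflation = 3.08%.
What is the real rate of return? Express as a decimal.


Formula: (1 + r_real) = (1 + r_nom) / (1 + inflation)
Substituting: (1 + r_real) = 1.0407 / 1.0308
(1 + r_real) = 1.009604
r_real = 1.009604 - 1 = 0.009604

0.009604


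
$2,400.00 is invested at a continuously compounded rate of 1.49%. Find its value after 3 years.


Formula: FV = P * e^(r*t)
Exponent: r*t = 0.0149 * 3 = 0.0447
e^(0.0447) = 1.045714
FV = $2,400.00 * 1.045714 = $2,509.71

$2,509.71


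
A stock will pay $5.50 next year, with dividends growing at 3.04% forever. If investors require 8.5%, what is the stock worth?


Formula: P = D1 / (r - g)
Spread: r - g = 0.085 - 0.0304 = 0.0546
Substituting: P = $5.50 / 0.0546
P = $100.73

$100.73


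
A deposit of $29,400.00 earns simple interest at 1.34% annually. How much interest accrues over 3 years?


Formula: I = P * r * t
Substituting: I = $29,400.00 * 0.0134 * 3
Step: I = $29,400.00 * 0.0402
I = $1,181.88

$1,181.88


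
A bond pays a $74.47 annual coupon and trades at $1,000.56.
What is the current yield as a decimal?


Formula: Current yield = annual coupon / price
Substituting: CY = $74.47 / $1,000.56
CY = 0.074428

0.074428


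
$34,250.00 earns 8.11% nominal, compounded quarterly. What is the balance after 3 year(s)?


Formula: FV = P * (1 + r/m)^(m*t)
Period rate: r/m = 0.0811 / 4 = 0.020275
Total periods: m*t = 4 * 3 = 12
Growth factor: (1 + 0.020275)^12 = 1.272351
FV = $34,250.00 * 1.272351 = $43,578.02

$43,578.02


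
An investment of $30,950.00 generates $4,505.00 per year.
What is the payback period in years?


Formula: Payback = investment / annual cash flow
Substituting: Payback = $30,950.00 / $4,505.00
Payback = 6.8701 years

6.8701 years


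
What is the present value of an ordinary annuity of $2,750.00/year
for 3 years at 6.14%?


Formula: PV = PMT * (1 - (1+r)^(-n)) / r
Discount factor: (1 + 0.0614)^(-3) = 0.836301
Bracket: 1 - 0.836301 = 0.163699
PV = $2,750.00 * 0.163699 / 0.0614 = $7,331.78

$7,331.78


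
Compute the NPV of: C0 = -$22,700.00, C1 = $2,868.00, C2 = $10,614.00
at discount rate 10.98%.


Formula: NPV = C0 + C1/(1+r) + C2/(1+r)^2
Discount C1: $2,868.00 / (1 + 0.1098) = $2,584.25
Discount C2: $10,614.00 / (1 + 0.1098)^2 = $8,617.67
NPV = -$22,700.00 + $2,584.25 + $8,617.67 = -$11,498.08

-$11,498.08


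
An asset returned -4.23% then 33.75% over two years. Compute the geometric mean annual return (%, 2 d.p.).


Formula: Geometric mean = ((1+r1)*(1+r2))^(1/2) - 1
Product: (1 + -0.0423) * (1 + 0.3375) = 0.9577 * 1.3375 = 1.280924
Square root: 1.280924^0.5 = 1.131779
Geometric mean = 1.131779 - 1 = 0.131779
As percentage: 13.18%

13.18%


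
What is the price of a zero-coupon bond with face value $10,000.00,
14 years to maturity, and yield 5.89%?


Formula: Price = FV / (1 + r)^n
Substituting: Price = $10,000.00 / (1 + 0.0589)^14
Discount factor: (1.0589)^14 = 2.228278
Price = $10,000.00 / 2.228278 = $4,487.77

$4,487.77


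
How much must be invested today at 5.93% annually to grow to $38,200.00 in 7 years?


Formula: PV = FV / (1 + r)^n
Substituting: PV = $38,200.00 / (1 + 0.0593)^7
Discount factor: (1.0593)^7 = 1.496693
PV = $38,200.00 / 1.496693 = $25,522.93

$25,522.93


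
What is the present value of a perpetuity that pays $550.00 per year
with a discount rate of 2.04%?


Formula: PV = C / r
Substituting: PV = $550.00 / 0.0204
PV = $26,960.78

$26,960.78


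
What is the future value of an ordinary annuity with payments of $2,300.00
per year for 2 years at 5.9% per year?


Formula: FV = PMT * ((1+r)^n - 1) / r
Growth factor: (1 + 0.059)^2 = 1.121481
Numerator: 1.121481 - 1 = 0.121481
FV = $2,300.00 * 0.121481 / 0.059 = $4,735.70

$4,735.70


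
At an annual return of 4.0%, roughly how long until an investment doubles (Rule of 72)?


Formula: Years ≈ 72 / r
Substituting: Years ≈ 72 / 4.0
Years ≈ 18.0

18.0 years


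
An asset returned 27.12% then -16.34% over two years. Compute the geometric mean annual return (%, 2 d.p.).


Formula: Geometric mean = ((1+r1)*(1+r2))^(1/2) - 1
Product: (1 + 0.2712) * (1 + -0.1634) = 1.2712 * 0.8366 = 1.063486
Square root: 1.063486^0.5 = 1.031255
Geometric mean = 1.031255 - 1 = 0.031255
As percentage: 3.13%

3.13%


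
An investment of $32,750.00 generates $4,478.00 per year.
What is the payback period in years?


Formula: Payback = investment / annual cash flow
Substituting: Payback = $32,750.00 / $4,478.00
Payback = 7.3135 years

7.3135 years


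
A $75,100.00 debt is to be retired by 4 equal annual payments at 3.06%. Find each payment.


Formula: PMT = PV * r / (1 - (1+r)^(-n))
Denominator: 1 - (1 + 0.0306)^(-4) = 0.11358
Numerator: $75,100.00 * 0.0306 = 2298.06
PMT = 2298.06 / 0.11358 = $20,232.93

$20,232.93


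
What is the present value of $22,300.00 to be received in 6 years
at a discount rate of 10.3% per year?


Formula: PV = FV / (1 + r)^n
Substituting: PV = $22,300.00 / (1 + 0.103)^6
Discount factor: (1.103)^6 = 1.800749
PV = $22,300.00 / 1.800749 = $12,383.74

$12,383.74


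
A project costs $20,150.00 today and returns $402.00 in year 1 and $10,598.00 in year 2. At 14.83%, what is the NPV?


Formula: NPV = C0 + C1/(1+r) + C2/(1+r)^2
Discount C1: $402.00 / (1 + 0.1483) = $350.08
Discount C2: $10,598.00 / (1 + 0.1483)^2 = $8,037.36
NPV = -$20,150.00 + $350.08 + $8,037.36 = -$11,762.56

-$11,762.56


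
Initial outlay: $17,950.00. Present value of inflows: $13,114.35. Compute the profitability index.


Formula: PI = PV(cash flows) / initial investment
Substituting: PI = $13,114.35 / $17,950.00
PI = 0.7306

0.7306


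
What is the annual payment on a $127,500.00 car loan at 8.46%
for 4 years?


Formula: PMT = PV * r / (1 - (1+r)^(-n))
Denominator: 1 - (1 + 0.0846)^(-4) = 0.277361
Numerator: $127,500.00 * 0.0846 = 10786.5
PMT = 10786.5 / 0.277361 = $38,889.80

$38,889.80


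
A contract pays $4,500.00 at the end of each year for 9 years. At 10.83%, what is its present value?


Formula: PV = PMT * (1 - (1+r)^(-n)) / r
Discount factor: (1 + 0.1083)^(-9) = 0.396355
Bracket: 1 - 0.396355 = 0.603645
PV = $4,500.00 * 0.603645 / 0.1083 = $25,082.22

$25,082.22


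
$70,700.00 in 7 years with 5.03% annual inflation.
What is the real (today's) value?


Formula: Real value = nominal / (1 + inflation)^years
Price level: (1 + 0.0503)^7 = 1.409917
Real value = $70,700.00 / 1.409917 = $50,144.79

$50,144.79


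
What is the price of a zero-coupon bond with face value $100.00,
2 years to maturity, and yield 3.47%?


Formula: Price = FV / (1 + r)^n
Substituting: Price = $100.00 / (1 + 0.0347)^2
Discount factor: (1.0347)^2 = 1.070604
Price = $100.00 / 1.070604 = $93.41

$93.41


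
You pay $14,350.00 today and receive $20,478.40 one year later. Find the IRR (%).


Formula: IRR = C1/C0 - 1
Substituting: IRR = $20,478.40 / $14,350.00 - 1
Ratio: 1.427066 - 1 = 0.427066
IRR = 42.7066%

42.7066%


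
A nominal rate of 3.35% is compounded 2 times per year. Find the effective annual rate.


Formula: EAR = (1 + r/m)^m - 1
Period rate: r/m = 0.0335 / 2 = 0.01675
Compounding: (1 + 0.01675)^2 = 1.033781
EAR = 1.033781 - 1 = 0.033781

0.033781


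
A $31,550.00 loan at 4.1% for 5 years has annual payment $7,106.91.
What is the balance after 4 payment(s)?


Formula: Balance = PV*(1+r)^k - PMT*((1+r)^k - 1)/r
Growth: (1 + 0.041)^4 = 1.174365
Accumulated factor: ((1+r)^k - 1)/r = 4.252793
Balance = $31,550.00 * 1.174365 - $7,106.91 * 4.252793
Balance = $6,826.98

$6,826.98


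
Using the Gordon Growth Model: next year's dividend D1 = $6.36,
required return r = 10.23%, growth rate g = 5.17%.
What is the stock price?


Formula: P = D1 / (r - g)
Spread: r - g = 0.1023 - 0.0517 = 0.0506
Substituting: P = $6.36 / 0.0506
P = $125.69

$125.69


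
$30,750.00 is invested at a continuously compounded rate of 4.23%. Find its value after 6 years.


Formula: FV = P * e^(r*t)
Exponent: r*t = 0.0423 * 6 = 0.2538
e^(0.2538) = 1.288914
FV = $30,750.00 * 1.288914 = $39,634.11

$39,634.11


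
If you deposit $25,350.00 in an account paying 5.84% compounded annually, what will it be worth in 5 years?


Formula: FV = P * (1 + r)^n
Substituting: FV = $25,350.00 * (1 + 0.0584)^5
Growth factor: (1.0584)^5 = 1.328156
FV = $25,350.00 * 1.328156 = $33,668.76

$33,668.76


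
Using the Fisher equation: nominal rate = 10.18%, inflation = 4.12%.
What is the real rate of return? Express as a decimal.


Formula: (1 + r_real) = (1 + r_nom) / (1 + inflation)
Substituting: (1 + r_real) = 1.1018 / 1.0412
(1 + r_real) = 1.058202
r_real = 1.058202 - 1 = 0.058202

0.058202


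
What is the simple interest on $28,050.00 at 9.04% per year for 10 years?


Formula: I = P * r * t
Substituting: I = $28,050.00 * 0.0904 * 10
Step: I = $28,050.00 * 0.904
I = $25,357.20

$25,357.20


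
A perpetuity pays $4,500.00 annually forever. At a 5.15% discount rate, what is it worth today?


Formula: PV = C / r
Substituting: PV = $4,500.00 / 0.0515
PV = $87,378.64

$87,378.64


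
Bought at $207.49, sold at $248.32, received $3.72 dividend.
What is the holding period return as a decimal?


Formula: HPR = (P1 - P0 + D) / P0
Gain: $248.32 - $207.49 + $3.72 = $44.55
HPR = $44.55 / $207.49 = 0.2147

0.2147


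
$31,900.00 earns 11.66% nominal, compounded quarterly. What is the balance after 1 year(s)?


Formula: FV = P * (1 + r/m)^(m*t)
Period rate: r/m = 0.1166 / 4 = 0.02915
Total periods: m*t = 4 * 1 = 4
Growth factor: (1 + 0.02915)^4 = 1.121798
FV = $31,900.00 * 1.121798 = $35,785.36

$35,785.36


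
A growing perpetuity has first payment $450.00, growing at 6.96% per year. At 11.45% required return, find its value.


Formula: PV = C / (r - g)
Spread: r - g = 0.1145 - 0.0696 = 0.0449
Substituting: PV = $450.00 / 0.0449
PV = $10,022.27

$10,022.27


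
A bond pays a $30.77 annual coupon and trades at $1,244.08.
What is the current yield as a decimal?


Formula: Current yield = annual coupon / price
Substituting: CY = $30.77 / $1,244.08
CY = 0.024733

0.024733


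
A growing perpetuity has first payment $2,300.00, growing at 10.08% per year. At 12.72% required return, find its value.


Formula: PV = C / (r - g)
Spread: r - g = 0.1272 - 0.1008 = 0.0264
Substituting: PV = $2,300.00 / 0.0264
PV = $87,121.21

$87,121.21


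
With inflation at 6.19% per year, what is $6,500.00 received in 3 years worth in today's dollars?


Formula: Real value = nominal / (1 + inflation)^years
Price level: (1 + 0.0619)^3 = 1.197432
Real value = $6,500.00 / 1.197432 = $5,428.28

$5,428.28


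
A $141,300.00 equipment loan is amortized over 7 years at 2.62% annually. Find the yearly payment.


Formula: PMT = PV * r / (1 - (1+r)^(-n))
Denominator: 1 - (1 + 0.0262)^(-7) = 0.165597
Numerator: $141,300.00 * 0.0262 = 3702.06
PMT = 3702.06 / 0.165597 = $22,355.86

$22,355.86


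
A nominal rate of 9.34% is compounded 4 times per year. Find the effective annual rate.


Formula: EAR = (1 + r/m)^m - 1
Period rate: r/m = 0.0934 / 4 = 0.02335
Compounding: (1 + 0.02335)^4 = 1.096723
EAR = 1.096723 - 1 = 0.096723

0.096723


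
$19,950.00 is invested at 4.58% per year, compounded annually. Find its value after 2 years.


Formula: FV = P * (1 + r)^n
Substituting: FV = $19,950.00 * (1 + 0.0458)^2
Growth factor: (1.0458)^2 = 1.093698
FV = $19,950.00 * 1.093698 = $21,819.27

$21,819.27


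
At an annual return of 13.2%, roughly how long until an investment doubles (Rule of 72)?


Formula: Years ≈ 72 / r
Substituting: Years ≈ 72 / 13.2
Years ≈ 5.5

5.5 years


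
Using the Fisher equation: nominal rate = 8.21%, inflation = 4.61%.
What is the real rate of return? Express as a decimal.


Formula: (1 + r_real) = (1 + r_nom) / (1 + inflation)
Substituting: (1 + r_real) = 1.0821 / 1.0461
(1 + r_real) = 1.034414
r_real = 1.034414 - 1 = 0.034414

0.034414


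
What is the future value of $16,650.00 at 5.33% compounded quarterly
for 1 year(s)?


Formula: FV = P * (1 + r/m)^(m*t)
Period rate: r/m = 0.0533 / 4 = 0.013325
Total periods: m*t = 4 * 1 = 4
Growth factor: (1 + 0.013325)^4 = 1.054375
FV = $16,650.00 * 1.054375 = $17,555.34

$17,555.34


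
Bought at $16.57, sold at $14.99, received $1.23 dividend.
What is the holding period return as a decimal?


Formula: HPR = (P1 - P0 + D) / P0
Gain: $14.99 - $16.57 + $1.23 = -$0.35
HPR = -$0.35 / $16.57 = -0.0211

-0.0211


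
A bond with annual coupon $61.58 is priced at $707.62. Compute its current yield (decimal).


Formula: Current yield = annual coupon / price
Substituting: CY = $61.58 / $707.62
CY = 0.087024

0.087024


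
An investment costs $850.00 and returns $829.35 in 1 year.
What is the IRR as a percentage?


Formula: IRR = C1/C0 - 1
Substituting: IRR = $829.35 / $850.00 - 1
Ratio: 0.975706 - 1 = -0.024294
IRR = -2.4294%

-2.4294%


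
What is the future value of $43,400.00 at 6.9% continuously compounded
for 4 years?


Formula: FV = P * e^(r*t)
Exponent: r*t = 0.069 * 4 = 0.276
e^(0.276) = 1.317848
FV = $43,400.00 * 1.317848 = $57,194.60

$57,194.60


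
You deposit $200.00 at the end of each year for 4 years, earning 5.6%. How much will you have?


Formula: FV = PMT * ((1+r)^n - 1) / r
Growth factor: (1 + 0.056)^4 = 1.243528
Numerator: 1.243528 - 1 = 0.243528
FV = $200.00 * 0.243528 / 0.056 = $869.74

$869.74


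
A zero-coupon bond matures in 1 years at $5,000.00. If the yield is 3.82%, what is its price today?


Formula: Price = FV / (1 + r)^n
Substituting: Price = $5,000.00 / (1 + 0.0382)^1
Discount factor: (1.0382)^1 = 1.0382
Price = $5,000.00 / 1.0382 = $4,816.03

$4,816.03


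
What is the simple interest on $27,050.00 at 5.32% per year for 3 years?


Formula: I = P * r * t
Substituting: I = $27,050.00 * 0.0532 * 3
Step: I = $27,050.00 * 0.1596
I = $4,317.18

$4,317.18


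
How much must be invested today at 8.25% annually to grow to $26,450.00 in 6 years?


Formula: PV = FV / (1 + r)^n
Substituting: PV = $26,450.00 / (1 + 0.0825)^6
Discount factor: (1.0825)^6 = 1.609042
PV = $26,450.00 / 1.609042 = $16,438.35

$16,438.35


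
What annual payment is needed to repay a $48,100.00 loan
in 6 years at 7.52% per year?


Formula: PMT = PV * r / (1 - (1+r)^(-n))
Denominator: 1 - (1 + 0.0752)^(-6) = 0.352761
Numerator: $48,100.00 * 0.0752 = 3617.12
PMT = 3617.12 / 0.352761 = $10,253.73

$10,253.73


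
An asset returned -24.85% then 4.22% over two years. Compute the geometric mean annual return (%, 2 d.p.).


Formula: Geometric mean = ((1+r1)*(1+r2))^(1/2) - 1
Product: (1 + -0.2485) * (1 + 0.0422) = 0.7515 * 1.0422 = 0.783213
Square root: 0.783213^0.5 = 0.884993
Geometric mean = 0.884993 - 1 = -0.115007
As percentage: -11.50%

-11.50%


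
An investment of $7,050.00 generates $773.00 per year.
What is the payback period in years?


Formula: Payback = investment / annual cash flow
Substituting: Payback = $7,050.00 / $773.00
Payback = 9.1203 years

9.1203 years


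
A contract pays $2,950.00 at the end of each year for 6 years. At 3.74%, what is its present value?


Formula: PV = PMT * (1 - (1+r)^(-n)) / r
Discount factor: (1 + 0.0374)^(-6) = 0.802274
Bracket: 1 - 0.802274 = 0.197726
PV = $2,950.00 * 0.197726 / 0.0374 = $15,596.06

$15,596.06


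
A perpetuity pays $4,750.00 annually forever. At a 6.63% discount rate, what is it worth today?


Formula: PV = C / r
Substituting: PV = $4,750.00 / 0.0663
PV = $71,644.04

$71,644.04


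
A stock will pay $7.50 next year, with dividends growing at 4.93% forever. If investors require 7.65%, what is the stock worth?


Formula: P = D1 / (r - g)
Spread: r - g = 0.0765 - 0.0493 = 0.0272
Substituting: P = $7.50 / 0.0272
P = $275.74

$275.74


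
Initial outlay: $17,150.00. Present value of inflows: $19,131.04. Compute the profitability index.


Formula: PI = PV(cash flows) / initial investment
Substituting: PI = $19,131.04 / $17,150.00
PI = 1.1155

1.1155


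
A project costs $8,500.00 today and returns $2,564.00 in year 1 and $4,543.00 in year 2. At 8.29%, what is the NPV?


Formula: NPV = C0 + C1/(1+r) + C2/(1+r)^2
Discount C1: $2,564.00 / (1 + 0.0829) = $2,367.72
Discount C2: $4,543.00 / (1 + 0.0829)^2 = $3,874.06
NPV = -$8,500.00 + $2,367.72 + $3,874.06 = -$2,258.23

-$2,258.23


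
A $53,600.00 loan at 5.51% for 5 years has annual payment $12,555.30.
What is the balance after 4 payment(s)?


Formula: Balance = PV*(1+r)^k - PMT*((1+r)^k - 1)/r
Growth: (1 + 0.0551)^4 = 1.239294
Accumulated factor: ((1+r)^k - 1)/r = 4.342911
Balance = $53,600.00 * 1.239294 - $12,555.30 * 4.342911
Balance = $11,899.63

$11,899.63


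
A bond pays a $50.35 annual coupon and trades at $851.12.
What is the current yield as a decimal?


Formula: Current yield = annual coupon / price
Substituting: CY = $50.35 / $851.12
CY = 0.059157

0.059157
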